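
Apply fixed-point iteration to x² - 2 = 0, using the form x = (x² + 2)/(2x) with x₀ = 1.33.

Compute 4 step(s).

Equation: x² - 2 = 0
Fixed-point form: x = (x² + 2)/(2x)
x₀ = 1.33

x_1 = g(1.330000) = 1.416880
x_2 = g(1.416880) = 1.414216
x_3 = g(1.414216) = 1.414214
x_4 = g(1.414214) = 1.414214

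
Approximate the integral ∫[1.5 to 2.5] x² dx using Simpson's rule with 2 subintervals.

f(x) = x²
a = 1.5, b = 2.5, n = 2
h = (b - a)/n = 0.500000

Simpson's rule: (h/3)[f(x₀) + 4f(x₁) + 2f(x₂) + ... + f(xₙ)]

x_0 = 1.5000, f(x_0) = 2.250000, coefficient = 1
x_1 = 2.0000, f(x_1) = 4.000000, coefficient = 4
x_2 = 2.5000, f(x_2) = 6.250000, coefficient = 1

I ≈ (0.500000/3) × 24.500000 = 4.083333
Exact value: 4.083333
Error: 0.000000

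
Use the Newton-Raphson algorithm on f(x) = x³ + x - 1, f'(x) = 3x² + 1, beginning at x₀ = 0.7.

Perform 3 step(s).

f(x) = x³ + x - 1
f'(x) = 3x² + 1
x₀ = 0.7

Newton-Raphson formula: x_{n+1} = x_n - f(x_n)/f'(x_n)

Iteration 1:
  f(0.700000) = 0.043000
  f'(0.700000) = 2.470000
  x_1 = 0.700000 - 0.043000/2.470000 = 0.682591
Iteration 2:
  f(0.682591) = 0.000631
  f'(0.682591) = 2.397792
  x_2 = 0.682591 - 0.000631/2.397792 = 0.682328
Iteration 3:
  f(0.682328) = 0.000000
  f'(0.682328) = 2.396714
  x_3 = 0.682328 - 0.000000/2.396714 = 0.682328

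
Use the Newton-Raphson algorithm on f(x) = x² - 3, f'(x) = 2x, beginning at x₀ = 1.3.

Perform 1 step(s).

f(x) = x² - 3
f'(x) = 2x
x₀ = 1.3

Newton-Raphson formula: x_{n+1} = x_n - f(x_n)/f'(x_n)

Iteration 1:
  f(1.300000) = -1.310000
  f'(1.300000) = 2.600000
  x_1 = 1.300000 - (-1.310000)/2.600000 = 1.803846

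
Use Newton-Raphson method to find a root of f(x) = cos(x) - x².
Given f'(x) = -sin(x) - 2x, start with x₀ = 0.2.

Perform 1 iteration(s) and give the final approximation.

f(x) = cos(x) - x²
f'(x) = -sin(x) - 2x
x₀ = 0.2

Newton-Raphson formula: x_{n+1} = x_n - f(x_n)/f'(x_n)

Iteration 1:
  f(0.200000) = 0.940067
  f'(0.200000) = -0.598669
  x_1 = 0.200000 - 0.940067/(-0.598669) = 1.770260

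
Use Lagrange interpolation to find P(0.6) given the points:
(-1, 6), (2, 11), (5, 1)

Lagrange interpolation formula:
P(x) = Σ yᵢ × Lᵢ(x)
where Lᵢ(x) = Π_{j≠i} (x - xⱼ)/(xᵢ - xⱼ)

L_0(0.6) = (0.6 - 2)/(-1 - 2) × (0.6 - 5)/(-1 - 5) = 0.342222
L_1(0.6) = (0.6 - (-1))/(2 - (-1)) × (0.6 - 5)/(2 - 5) = 0.782222
L_2(0.6) = (0.6 - (-1))/(5 - (-1)) × (0.6 - 2)/(5 - 2) = -0.124444

P(0.6) = 6×L_0(0.6) + 11×L_1(0.6) + 1×L_2(0.6)
P(0.6) = 10.533333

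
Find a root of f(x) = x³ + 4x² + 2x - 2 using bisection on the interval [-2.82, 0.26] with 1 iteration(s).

f(x) = x³ + 4x² + 2x - 2
Initial interval: [-2.82, 0.26]

Iteration 1:
  c_1 = (-2.820000 + 0.260000)/2 = -1.280000
  f(c_1) = f(-1.280000) = -0.103552
  f(a) × f(c) < 0, new interval: [-2.820000, -1.280000]

After 1 iteration(s), the approximation is c_1 = -1.280000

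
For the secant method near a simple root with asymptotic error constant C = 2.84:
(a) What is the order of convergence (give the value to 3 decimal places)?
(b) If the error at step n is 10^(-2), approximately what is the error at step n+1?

(a) Secant method has superlinear convergence with order φ = (1+√5)/2 ≈ 1.618.
    This means |e_{n+1}| ≈ C|e_n|^1.618.

(b) With |e_n| = 10^(-2) and C = 2.84:
    |e_{n+1}| ≈ 2.84 × (10^(-2))^1.618 = 2.84 × 10^(-3.24)

(a) ≈ 1.618 (golden ratio); (b) |e_{n+1}| ≈ 1.649e-03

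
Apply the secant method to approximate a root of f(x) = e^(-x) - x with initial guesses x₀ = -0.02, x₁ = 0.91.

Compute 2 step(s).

f(x) = e^(-x) - x
x₀ = -0.02, x₁ = 0.91

Secant formula: x_{n+1} = x_n - f(x_n)(x_n - x_{n-1})/(f(x_n) - f(x_{n-1}))

Iteration 1:
  f(-0.020000) = 1.040201
  f(0.910000) = -0.507476
  x_2 = 0.910000 - (-0.507476)×(0.910000 - (-0.020000))/(-0.507476 - 1.040201)
       = 0.605058
Iteration 2:
  f(0.910000) = -0.507476
  f(0.605058) = -0.059015
  x_3 = 0.605058 - (-0.059015)×(0.605058 - 0.910000)/(-0.059015 - (-0.507476))
       = 0.564929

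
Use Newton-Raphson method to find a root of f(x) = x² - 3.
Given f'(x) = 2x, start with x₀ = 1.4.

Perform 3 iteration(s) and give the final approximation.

f(x) = x² - 3
f'(x) = 2x
x₀ = 1.4

Newton-Raphson formula: x_{n+1} = x_n - f(x_n)/f'(x_n)

Iteration 1:
  f(1.400000) = -1.040000
  f'(1.400000) = 2.800000
  x_1 = 1.400000 - (-1.040000)/2.800000 = 1.771429
Iteration 2:
  f(1.771429) = 0.137959
  f'(1.771429) = 3.542857
  x_2 = 1.771429 - 0.137959/3.542857 = 1.732488
Iteration 3:
  f(1.732488) = 0.001516
  f'(1.732488) = 3.464977
  x_3 = 1.732488 - 0.001516/3.464977 = 1.732051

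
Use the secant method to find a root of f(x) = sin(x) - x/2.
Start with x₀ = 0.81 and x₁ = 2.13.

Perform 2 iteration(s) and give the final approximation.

f(x) = sin(x) - x/2
x₀ = 0.81, x₁ = 2.13

Secant formula: x_{n+1} = x_n - f(x_n)(x_n - x_{n-1})/(f(x_n) - f(x_{n-1}))

Iteration 1:
  f(0.810000) = 0.319287
  f(2.130000) = -0.217322
  x_2 = 2.130000 - (-0.217322)×(2.130000 - 0.810000)/(-0.217322 - 0.319287)
       = 1.595411
Iteration 2:
  f(2.130000) = -0.217322
  f(1.595411) = 0.201991
  x_3 = 1.595411 - 0.201991×(1.595411 - 2.130000)/(0.201991 - (-0.217322))
       = 1.852933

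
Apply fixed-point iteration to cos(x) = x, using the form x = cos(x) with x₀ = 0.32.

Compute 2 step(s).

Equation: cos(x) = x
Fixed-point form: x = cos(x)
x₀ = 0.32

x_1 = g(0.320000) = 0.949235
x_2 = g(0.949235) = 0.582305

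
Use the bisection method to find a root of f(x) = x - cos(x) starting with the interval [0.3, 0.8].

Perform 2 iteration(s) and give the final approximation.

f(x) = x - cos(x)
Initial interval: [0.3, 0.8]

Iteration 1:
  c_1 = (0.300000 + 0.800000)/2 = 0.550000
  f(c_1) = f(0.550000) = -0.302525
  f(a) × f(c) ≥ 0, new interval: [0.550000, 0.800000]
Iteration 2:
  c_2 = (0.550000 + 0.800000)/2 = 0.675000
  f(c_2) = f(0.675000) = -0.105707
  f(a) × f(c) ≥ 0, new interval: [0.675000, 0.800000]

After 2 iteration(s), the approximation is c_2 = 0.675000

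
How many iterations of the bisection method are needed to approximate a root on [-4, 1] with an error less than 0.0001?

We need (b-a)/2^n ≤ 0.0001
(1 - (-4))/2^n ≤ 0.0001
5/2^n ≤ 0.0001
2^n ≥ 50000
n ≥ log₂(50000) = 15.61
n ≥ 16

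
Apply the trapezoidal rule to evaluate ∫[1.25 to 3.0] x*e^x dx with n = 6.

f(x) = x*e^x
a = 1.25, b = 3.0, n = 6
h = (b - a)/n = 0.291667

Trapezoidal rule: (h/2)[f(x₀) + 2f(x₁) + 2f(x₂) + ... + f(xₙ)]

x_0 = 1.2500, f(x_0) = 4.362929, coefficient = 1
x_1 = 1.5417, f(x_1) = 7.203239, coefficient = 2
x_2 = 1.8333, f(x_2) = 11.466952, coefficient = 2
x_3 = 2.1250, f(x_3) = 17.792407, coefficient = 2
x_4 = 2.4167, f(x_4) = 27.087053, coefficient = 2
x_5 = 2.7083, f(x_5) = 40.636504, coefficient = 2
x_6 = 3.0000, f(x_6) = 60.256611, coefficient = 1

I ≈ (0.291667/2) × 272.991848 = 39.811311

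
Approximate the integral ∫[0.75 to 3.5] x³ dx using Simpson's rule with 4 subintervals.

f(x) = x³
a = 0.75, b = 3.5, n = 4
h = (b - a)/n = 0.687500

Simpson's rule: (h/3)[f(x₀) + 4f(x₁) + 2f(x₂) + ... + f(xₙ)]

x_0 = 0.7500, f(x_0) = 0.421875, coefficient = 1
x_1 = 1.4375, f(x_1) = 2.970459, coefficient = 4
x_2 = 2.1250, f(x_2) = 9.595703, coefficient = 2
x_3 = 2.8125, f(x_3) = 22.247314, coefficient = 4
x_4 = 3.5000, f(x_4) = 42.875000, coefficient = 1

I ≈ (0.687500/3) × 163.359375 = 37.436523
Exact value: 37.436523
Error: 0.000000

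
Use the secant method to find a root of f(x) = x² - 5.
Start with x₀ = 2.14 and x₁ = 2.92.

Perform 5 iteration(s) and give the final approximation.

f(x) = x² - 5
x₀ = 2.14, x₁ = 2.92

Secant formula: x_{n+1} = x_n - f(x_n)(x_n - x_{n-1})/(f(x_n) - f(x_{n-1}))

Iteration 1:
  f(2.140000) = -0.420400
  f(2.920000) = 3.526400
  x_2 = 2.920000 - 3.526400×(2.920000 - 2.140000)/(3.526400 - (-0.420400))
       = 2.223083
Iteration 2:
  f(2.920000) = 3.526400
  f(2.223083) = -0.057902
  x_3 = 2.223083 - (-0.057902)×(2.223083 - 2.920000)/(-0.057902 - 3.526400)
       = 2.234341
Iteration 3:
  f(2.223083) = -0.057902
  f(2.234341) = -0.007719
  x_4 = 2.234341 - (-0.007719)×(2.234341 - 2.223083)/(-0.007719 - (-0.057902))
       = 2.236073
Iteration 4:
  f(2.234341) = -0.007719
  f(2.236073) = 0.000022
  x_5 = 2.236073 - 0.000022×(2.236073 - 2.234341)/(0.000022 - (-0.007719))
       = 2.236068
Iteration 5:
  f(2.236073) = 0.000022
  f(2.236068) = 0.000000
  x_6 = 2.236068 - 0.000000×(2.236068 - 2.236073)/(0.000000 - 0.000022)
       = 2.236068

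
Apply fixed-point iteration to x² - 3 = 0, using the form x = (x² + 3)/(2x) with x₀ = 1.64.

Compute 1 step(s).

Equation: x² - 3 = 0
Fixed-point form: x = (x² + 3)/(2x)
x₀ = 1.64

x_1 = g(1.640000) = 1.734634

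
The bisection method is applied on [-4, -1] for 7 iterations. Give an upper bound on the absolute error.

Bisection error bound: |error| ≤ (b-a)/2^n
|error| ≤ (-1 - (-4))/2^7 = 3/2^7
|error| ≤ 0.0234375000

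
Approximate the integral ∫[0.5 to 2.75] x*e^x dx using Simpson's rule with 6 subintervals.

f(x) = x*e^x
a = 0.5, b = 2.75, n = 6
h = (b - a)/n = 0.375000

Simpson's rule: (h/3)[f(x₀) + 4f(x₁) + 2f(x₂) + ... + f(xₙ)]

x_0 = 0.5000, f(x_0) = 0.824361, coefficient = 1
x_1 = 0.8750, f(x_1) = 2.099016, coefficient = 4
x_2 = 1.2500, f(x_2) = 4.362929, coefficient = 2
x_3 = 1.6250, f(x_3) = 8.252431, coefficient = 4
x_4 = 2.0000, f(x_4) = 14.778112, coefficient = 2
x_5 = 2.3750, f(x_5) = 25.533656, coefficient = 4
x_6 = 2.7500, f(x_6) = 43.017238, coefficient = 1

I ≈ (0.375000/3) × 225.664093 = 28.208012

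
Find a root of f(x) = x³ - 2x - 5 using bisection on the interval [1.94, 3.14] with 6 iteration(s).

f(x) = x³ - 2x - 5
Initial interval: [1.94, 3.14]

Iteration 1:
  c_1 = (1.940000 + 3.140000)/2 = 2.540000
  f(c_1) = f(2.540000) = 6.307064
  f(a) × f(c) < 0, new interval: [1.940000, 2.540000]
Iteration 2:
  c_2 = (1.940000 + 2.540000)/2 = 2.240000
  f(c_2) = f(2.240000) = 1.759424
  f(a) × f(c) < 0, new interval: [1.940000, 2.240000]
Iteration 3:
  c_3 = (1.940000 + 2.240000)/2 = 2.090000
  f(c_3) = f(2.090000) = -0.050671
  f(a) × f(c) ≥ 0, new interval: [2.090000, 2.240000]
Iteration 4:
  c_4 = (2.090000 + 2.240000)/2 = 2.165000
  f(c_4) = f(2.165000) = 0.817842
  f(a) × f(c) < 0, new interval: [2.090000, 2.165000]
Iteration 5:
  c_5 = (2.090000 + 2.165000)/2 = 2.127500
  f(c_5) = f(2.127500) = 0.374610
  f(a) × f(c) < 0, new interval: [2.090000, 2.127500]
Iteration 6:
  c_6 = (2.090000 + 2.127500)/2 = 2.108750
  f(c_6) = f(2.108750) = 0.159746
  f(a) × f(c) < 0, new interval: [2.090000, 2.108750]

After 6 iteration(s), the approximation is c_6 = 2.108750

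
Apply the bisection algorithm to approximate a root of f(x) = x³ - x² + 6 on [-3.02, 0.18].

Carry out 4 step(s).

f(x) = x³ - x² + 6
Initial interval: [-3.02, 0.18]

Iteration 1:
  c_1 = (-3.020000 + 0.180000)/2 = -1.420000
  f(c_1) = f(-1.420000) = 1.120312
  f(a) × f(c) < 0, new interval: [-3.020000, -1.420000]
Iteration 2:
  c_2 = (-3.020000 + (-1.420000))/2 = -2.220000
  f(c_2) = f(-2.220000) = -9.869448
  f(a) × f(c) ≥ 0, new interval: [-2.220000, -1.420000]
Iteration 3:
  c_3 = (-2.220000 + (-1.420000))/2 = -1.820000
  f(c_3) = f(-1.820000) = -3.340968
  f(a) × f(c) ≥ 0, new interval: [-1.820000, -1.420000]
Iteration 4:
  c_4 = (-1.820000 + (-1.420000))/2 = -1.620000
  f(c_4) = f(-1.620000) = -0.875928
  f(a) × f(c) ≥ 0, new interval: [-1.620000, -1.420000]

After 4 iteration(s), the approximation is c_4 = -1.620000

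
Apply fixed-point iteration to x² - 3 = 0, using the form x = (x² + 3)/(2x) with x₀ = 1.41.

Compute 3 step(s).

Equation: x² - 3 = 0
Fixed-point form: x = (x² + 3)/(2x)
x₀ = 1.41

x_1 = g(1.410000) = 1.768830
x_2 = g(1.768830) = 1.732433
x_3 = g(1.732433) = 1.732051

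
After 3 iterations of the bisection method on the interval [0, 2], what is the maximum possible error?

Bisection error bound: |error| ≤ (b-a)/2^n
|error| ≤ (2 - 0)/2^3 = 2/2^3
|error| ≤ 0.2500000000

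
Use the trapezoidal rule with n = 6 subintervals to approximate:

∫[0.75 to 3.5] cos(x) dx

f(x) = cos(x)
a = 0.75, b = 3.5, n = 6
h = (b - a)/n = 0.458333

Trapezoidal rule: (h/2)[f(x₀) + 2f(x₁) + 2f(x₂) + ... + f(xₙ)]

x_0 = 0.7500, f(x_0) = 0.731689, coefficient = 1
x_1 = 1.2083, f(x_1) = 0.354578, coefficient = 2
x_2 = 1.6667, f(x_2) = -0.095724, coefficient = 2
x_3 = 2.1250, f(x_3) = -0.526266, coefficient = 2
x_4 = 2.5833, f(x_4) = -0.848178, coefficient = 2
x_5 = 3.0417, f(x_5) = -0.995012, coefficient = 2
x_6 = 3.5000, f(x_6) = -0.936457, coefficient = 1

I ≈ (0.458333/2) × -4.425971 = -1.014285
Exact value: -1.032422
Error: 0.018137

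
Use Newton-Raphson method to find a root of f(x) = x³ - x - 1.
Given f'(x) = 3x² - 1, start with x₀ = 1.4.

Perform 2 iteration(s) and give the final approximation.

f(x) = x³ - x - 1
f'(x) = 3x² - 1
x₀ = 1.4

Newton-Raphson formula: x_{n+1} = x_n - f(x_n)/f'(x_n)

Iteration 1:
  f(1.400000) = 0.344000
  f'(1.400000) = 4.880000
  x_1 = 1.400000 - 0.344000/4.880000 = 1.329508
Iteration 2:
  f(1.329508) = 0.020520
  f'(1.329508) = 4.302776
  x_2 = 1.329508 - 0.020520/4.302776 = 1.324739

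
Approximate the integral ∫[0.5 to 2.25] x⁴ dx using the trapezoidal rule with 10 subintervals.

f(x) = x⁴
a = 0.5, b = 2.25, n = 10
h = (b - a)/n = 0.175000

Trapezoidal rule: (h/2)[f(x₀) + 2f(x₁) + 2f(x₂) + ... + f(xₙ)]

x_0 = 0.5000, f(x_0) = 0.062500, coefficient = 1
x_1 = 0.6750, f(x_1) = 0.207594, coefficient = 2
x_2 = 0.8500, f(x_2) = 0.522006, coefficient = 2
x_3 = 1.0250, f(x_3) = 1.103813, coefficient = 2
x_4 = 1.2000, f(x_4) = 2.073600, coefficient = 2
x_5 = 1.3750, f(x_5) = 3.574463, coefficient = 2
x_6 = 1.5500, f(x_6) = 5.772006, coefficient = 2
x_7 = 1.7250, f(x_7) = 8.854344, coefficient = 2
x_8 = 1.9000, f(x_8) = 13.032100, coefficient = 2
x_9 = 2.0750, f(x_9) = 18.538407, coefficient = 2
x_10 = 2.2500, f(x_10) = 25.628906, coefficient = 1

I ≈ (0.175000/2) × 133.048073 = 11.641706
Exact value: 11.526758
Error: 0.114949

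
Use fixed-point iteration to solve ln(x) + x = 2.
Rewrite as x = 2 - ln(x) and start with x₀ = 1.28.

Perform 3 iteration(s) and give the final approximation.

Equation: ln(x) + x = 2
Fixed-point form: x = 2 - ln(x)
x₀ = 1.28

x_1 = g(1.280000) = 1.753140
x_2 = g(1.753140) = 1.438592
x_3 = g(1.438592) = 1.636335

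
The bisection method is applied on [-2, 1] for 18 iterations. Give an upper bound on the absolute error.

Bisection error bound: |error| ≤ (b-a)/2^n
|error| ≤ (1 - (-2))/2^18 = 3/2^18
|error| ≤ 0.0000114441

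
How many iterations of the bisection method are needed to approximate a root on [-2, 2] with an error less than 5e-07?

We need (b-a)/2^n ≤ 5e-07
(2 - (-2))/2^n ≤ 5e-07
4/2^n ≤ 5e-07
2^n ≥ 8000000
n ≥ log₂(8000000) = 22.93
n ≥ 23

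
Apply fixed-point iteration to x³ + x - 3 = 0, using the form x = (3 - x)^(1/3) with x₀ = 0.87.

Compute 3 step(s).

Equation: x³ + x - 3 = 0
Fixed-point form: x = (3 - x)^(1/3)
x₀ = 0.87

x_1 = g(0.870000) = 1.286648
x_2 = g(1.286648) = 1.196600
x_3 = g(1.196600) = 1.217206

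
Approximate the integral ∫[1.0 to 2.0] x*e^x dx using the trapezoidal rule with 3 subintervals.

f(x) = x*e^x
a = 1.0, b = 2.0, n = 3
h = (b - a)/n = 0.333333

Trapezoidal rule: (h/2)[f(x₀) + 2f(x₁) + 2f(x₂) + ... + f(xₙ)]

x_0 = 1.0000, f(x_0) = 2.718282, coefficient = 1
x_1 = 1.3333, f(x_1) = 5.058224, coefficient = 2
x_2 = 1.6667, f(x_2) = 8.824150, coefficient = 2
x_3 = 2.0000, f(x_3) = 14.778112, coefficient = 1

I ≈ (0.333333/2) × 45.261142 = 7.543524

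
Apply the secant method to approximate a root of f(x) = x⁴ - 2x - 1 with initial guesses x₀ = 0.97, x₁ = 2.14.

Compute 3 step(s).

f(x) = x⁴ - 2x - 1
x₀ = 0.97, x₁ = 2.14

Secant formula: x_{n+1} = x_n - f(x_n)(x_n - x_{n-1})/(f(x_n) - f(x_{n-1}))

Iteration 1:
  f(0.970000) = -2.054707
  f(2.140000) = 15.692736
  x_2 = 2.140000 - 15.692736×(2.140000 - 0.970000)/(15.692736 - (-2.054707))
       = 1.105457
Iteration 2:
  f(2.140000) = 15.692736
  f(1.105457) = -1.717546
  x_3 = 1.105457 - (-1.717546)×(1.105457 - 2.140000)/(-1.717546 - 15.692736)
       = 1.207516
Iteration 3:
  f(1.105457) = -1.717546
  f(1.207516) = -1.288994
  x_4 = 1.207516 - (-1.288994)×(1.207516 - 1.105457)/(-1.288994 - (-1.717546))
       = 1.514487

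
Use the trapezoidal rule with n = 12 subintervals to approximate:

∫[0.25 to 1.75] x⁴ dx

f(x) = x⁴
a = 0.25, b = 1.75, n = 12
h = (b - a)/n = 0.125000

Trapezoidal rule: (h/2)[f(x₀) + 2f(x₁) + 2f(x₂) + ... + f(xₙ)]

x_0 = 0.2500, f(x_0) = 0.003906, coefficient = 1
x_1 = 0.3750, f(x_1) = 0.019775, coefficient = 2
x_2 = 0.5000, f(x_2) = 0.062500, coefficient = 2
x_3 = 0.6250, f(x_3) = 0.152588, coefficient = 2
x_4 = 0.7500, f(x_4) = 0.316406, coefficient = 2
x_5 = 0.8750, f(x_5) = 0.586182, coefficient = 2
x_6 = 1.0000, f(x_6) = 1.000000, coefficient = 2
x_7 = 1.1250, f(x_7) = 1.601807, coefficient = 2
x_8 = 1.2500, f(x_8) = 2.441406, coefficient = 2
x_9 = 1.3750, f(x_9) = 3.574463, coefficient = 2
x_10 = 1.5000, f(x_10) = 5.062500, coefficient = 2
x_11 = 1.6250, f(x_11) = 6.972900, coefficient = 2
x_12 = 1.7500, f(x_12) = 9.378906, coefficient = 1

I ≈ (0.125000/2) × 52.963867 = 3.310242
Exact value: 3.282422
Error: 0.027820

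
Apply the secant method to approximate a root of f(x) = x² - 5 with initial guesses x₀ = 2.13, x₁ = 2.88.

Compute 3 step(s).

f(x) = x² - 5
x₀ = 2.13, x₁ = 2.88

Secant formula: x_{n+1} = x_n - f(x_n)(x_n - x_{n-1})/(f(x_n) - f(x_{n-1}))

Iteration 1:
  f(2.130000) = -0.463100
  f(2.880000) = 3.294400
  x_2 = 2.880000 - 3.294400×(2.880000 - 2.130000)/(3.294400 - (-0.463100))
       = 2.222435
Iteration 2:
  f(2.880000) = 3.294400
  f(2.222435) = -0.060782
  x_3 = 2.222435 - (-0.060782)×(2.222435 - 2.880000)/(-0.060782 - 3.294400)
       = 2.234347
Iteration 3:
  f(2.222435) = -0.060782
  f(2.234347) = -0.007691
  x_4 = 2.234347 - (-0.007691)×(2.234347 - 2.222435)/(-0.007691 - (-0.060782))
       = 2.236073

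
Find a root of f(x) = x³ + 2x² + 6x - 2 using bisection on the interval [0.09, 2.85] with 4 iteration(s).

f(x) = x³ + 2x² + 6x - 2
Initial interval: [0.09, 2.85]

Iteration 1:
  c_1 = (0.090000 + 2.850000)/2 = 1.470000
  f(c_1) = f(1.470000) = 14.318323
  f(a) × f(c) < 0, new interval: [0.090000, 1.470000]
Iteration 2:
  c_2 = (0.090000 + 1.470000)/2 = 0.780000
  f(c_2) = f(0.780000) = 4.371352
  f(a) × f(c) < 0, new interval: [0.090000, 0.780000]
Iteration 3:
  c_3 = (0.090000 + 0.780000)/2 = 0.435000
  f(c_3) = f(0.435000) = 1.070763
  f(a) × f(c) < 0, new interval: [0.090000, 0.435000]
Iteration 4:
  c_4 = (0.090000 + 0.435000)/2 = 0.262500
  f(c_4) = f(0.262500) = -0.269100
  f(a) × f(c) ≥ 0, new interval: [0.262500, 0.435000]

After 4 iteration(s), the approximation is c_4 = 0.262500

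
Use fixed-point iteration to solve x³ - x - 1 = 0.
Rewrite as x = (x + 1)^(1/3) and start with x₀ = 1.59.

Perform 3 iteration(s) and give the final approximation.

Equation: x³ - x - 1 = 0
Fixed-point form: x = (x + 1)^(1/3)
x₀ = 1.59

x_1 = g(1.590000) = 1.373304
x_2 = g(1.373304) = 1.333883
x_3 = g(1.333883) = 1.326457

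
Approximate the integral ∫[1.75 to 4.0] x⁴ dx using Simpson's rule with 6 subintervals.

f(x) = x⁴
a = 1.75, b = 4.0, n = 6
h = (b - a)/n = 0.375000

Simpson's rule: (h/3)[f(x₀) + 4f(x₁) + 2f(x₂) + ... + f(xₙ)]

x_0 = 1.7500, f(x_0) = 9.378906, coefficient = 1
x_1 = 2.1250, f(x_1) = 20.390869, coefficient = 4
x_2 = 2.5000, f(x_2) = 39.062500, coefficient = 2
x_3 = 2.8750, f(x_3) = 68.320557, coefficient = 4
x_4 = 3.2500, f(x_4) = 111.566406, coefficient = 2
x_5 = 3.6250, f(x_5) = 172.676025, coefficient = 4
x_6 = 4.0000, f(x_6) = 256.000000, coefficient = 1

I ≈ (0.375000/3) × 1612.186523 = 201.523315
Exact value: 201.517383
Error: 0.005933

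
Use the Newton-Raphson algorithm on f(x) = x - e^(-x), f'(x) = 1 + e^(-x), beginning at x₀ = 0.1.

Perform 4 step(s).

f(x) = x - e^(-x)
f'(x) = 1 + e^(-x)
x₀ = 0.1

Newton-Raphson formula: x_{n+1} = x_n - f(x_n)/f'(x_n)

Iteration 1:
  f(0.100000) = -0.804837
  f'(0.100000) = 1.904837
  x_1 = 0.100000 - (-0.804837)/1.904837 = 0.522523
Iteration 2:
  f(0.522523) = -0.070500
  f'(0.522523) = 1.593023
  x_2 = 0.522523 - (-0.070500)/1.593023 = 0.566778
Iteration 3:
  f(0.566778) = -0.000572
  f'(0.566778) = 1.567350
  x_3 = 0.566778 - (-0.000572)/1.567350 = 0.567143
Iteration 4:
  f(0.567143) = 0.000000
  f'(0.567143) = 1.567143
  x_4 = 0.567143 - 0.000000/1.567143 = 0.567143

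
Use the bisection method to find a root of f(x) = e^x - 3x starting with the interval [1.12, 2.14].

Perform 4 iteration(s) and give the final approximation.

f(x) = e^x - 3x
Initial interval: [1.12, 2.14]

Iteration 1:
  c_1 = (1.120000 + 2.140000)/2 = 1.630000
  f(c_1) = f(1.630000) = 0.213875
  f(a) × f(c) < 0, new interval: [1.120000, 1.630000]
Iteration 2:
  c_2 = (1.120000 + 1.630000)/2 = 1.375000
  f(c_2) = f(1.375000) = -0.169923
  f(a) × f(c) ≥ 0, new interval: [1.375000, 1.630000]
Iteration 3:
  c_3 = (1.375000 + 1.630000)/2 = 1.502500
  f(c_3) = f(1.502500) = -0.014593
  f(a) × f(c) ≥ 0, new interval: [1.502500, 1.630000]
Iteration 4:
  c_4 = (1.502500 + 1.630000)/2 = 1.566250
  f(c_4) = f(1.566250) = 0.089907
  f(a) × f(c) < 0, new interval: [1.502500, 1.566250]

After 4 iteration(s), the approximation is c_4 = 1.566250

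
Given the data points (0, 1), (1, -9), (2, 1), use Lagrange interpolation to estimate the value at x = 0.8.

Lagrange interpolation formula:
P(x) = Σ yᵢ × Lᵢ(x)
where Lᵢ(x) = Π_{j≠i} (x - xⱼ)/(xᵢ - xⱼ)

L_0(0.8) = (0.8 - 1)/(0 - 1) × (0.8 - 2)/(0 - 2) = 0.120000
L_1(0.8) = (0.8 - 0)/(1 - 0) × (0.8 - 2)/(1 - 2) = 0.960000
L_2(0.8) = (0.8 - 0)/(2 - 0) × (0.8 - 1)/(2 - 1) = -0.080000

P(0.8) = 1×L_0(0.8) + (-9)×L_1(0.8) + 1×L_2(0.8)
P(0.8) = -8.600000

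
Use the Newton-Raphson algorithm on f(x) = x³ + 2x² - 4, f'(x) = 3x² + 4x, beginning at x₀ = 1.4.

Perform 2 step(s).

f(x) = x³ + 2x² - 4
f'(x) = 3x² + 4x
x₀ = 1.4

Newton-Raphson formula: x_{n+1} = x_n - f(x_n)/f'(x_n)

Iteration 1:
  f(1.400000) = 2.664000
  f'(1.400000) = 11.480000
  x_1 = 1.400000 - 2.664000/11.480000 = 1.167944
Iteration 2:
  f(1.167944) = 0.321373
  f'(1.167944) = 8.764058
  x_2 = 1.167944 - 0.321373/8.764058 = 1.131275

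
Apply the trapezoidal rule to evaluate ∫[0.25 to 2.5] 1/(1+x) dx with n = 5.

f(x) = 1/(1+x)
a = 0.25, b = 2.5, n = 5
h = (b - a)/n = 0.450000

Trapezoidal rule: (h/2)[f(x₀) + 2f(x₁) + 2f(x₂) + ... + f(xₙ)]

x_0 = 0.2500, f(x_0) = 0.800000, coefficient = 1
x_1 = 0.7000, f(x_1) = 0.588235, coefficient = 2
x_2 = 1.1500, f(x_2) = 0.465116, coefficient = 2
x_3 = 1.6000, f(x_3) = 0.384615, coefficient = 2
x_4 = 2.0500, f(x_4) = 0.327869, coefficient = 2
x_5 = 2.5000, f(x_5) = 0.285714, coefficient = 1

I ≈ (0.450000/2) × 4.617386 = 1.038912
Exact value: 1.029619
Error: 0.009292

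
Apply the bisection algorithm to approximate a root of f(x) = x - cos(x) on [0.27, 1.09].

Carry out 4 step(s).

f(x) = x - cos(x)
Initial interval: [0.27, 1.09]

Iteration 1:
  c_1 = (0.270000 + 1.090000)/2 = 0.680000
  f(c_1) = f(0.680000) = -0.097573
  f(a) × f(c) ≥ 0, new interval: [0.680000, 1.090000]
Iteration 2:
  c_2 = (0.680000 + 1.090000)/2 = 0.885000
  f(c_2) = f(0.885000) = 0.251710
  f(a) × f(c) < 0, new interval: [0.680000, 0.885000]
Iteration 3:
  c_3 = (0.680000 + 0.885000)/2 = 0.782500
  f(c_3) = f(0.782500) = 0.073347
  f(a) × f(c) < 0, new interval: [0.680000, 0.782500]
Iteration 4:
  c_4 = (0.680000 + 0.782500)/2 = 0.731250
  f(c_4) = f(0.731250) = -0.013090
  f(a) × f(c) ≥ 0, new interval: [0.731250, 0.782500]

After 4 iteration(s), the approximation is c_4 = 0.731250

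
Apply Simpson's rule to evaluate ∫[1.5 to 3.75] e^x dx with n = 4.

f(x) = e^x
a = 1.5, b = 3.75, n = 4
h = (b - a)/n = 0.562500

Simpson's rule: (h/3)[f(x₀) + 4f(x₁) + 2f(x₂) + ... + f(xₙ)]

x_0 = 1.5000, f(x_0) = 4.481689, coefficient = 1
x_1 = 2.0625, f(x_1) = 7.865609, coefficient = 4
x_2 = 2.6250, f(x_2) = 13.804574, coefficient = 2
x_3 = 3.1875, f(x_3) = 24.227782, coefficient = 4
x_4 = 3.7500, f(x_4) = 42.521082, coefficient = 1

I ≈ (0.562500/3) × 202.985485 = 38.059779
Exact value: 38.039393
Error: 0.020386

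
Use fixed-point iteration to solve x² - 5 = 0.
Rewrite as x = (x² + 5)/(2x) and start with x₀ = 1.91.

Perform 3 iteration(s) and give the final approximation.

Equation: x² - 5 = 0
Fixed-point form: x = (x² + 5)/(2x)
x₀ = 1.91

x_1 = g(1.910000) = 2.263901
x_2 = g(2.263901) = 2.236239
x_3 = g(2.236239) = 2.236068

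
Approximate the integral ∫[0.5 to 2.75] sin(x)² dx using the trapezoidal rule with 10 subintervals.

f(x) = sin(x)²
a = 0.5, b = 2.75, n = 10
h = (b - a)/n = 0.225000

Trapezoidal rule: (h/2)[f(x₀) + 2f(x₁) + 2f(x₂) + ... + f(xₙ)]

x_0 = 0.5000, f(x_0) = 0.229849, coefficient = 1
x_1 = 0.7250, f(x_1) = 0.439749, coefficient = 2
x_2 = 0.9500, f(x_2) = 0.661645, coefficient = 2
x_3 = 1.1750, f(x_3) = 0.851357, coefficient = 2
x_4 = 1.4000, f(x_4) = 0.971111, coefficient = 2
x_5 = 1.6250, f(x_5) = 0.997065, coefficient = 2
x_6 = 1.8500, f(x_6) = 0.924050, coefficient = 2
x_7 = 2.0750, f(x_7) = 0.766604, coefficient = 2
x_8 = 2.3000, f(x_8) = 0.556076, coefficient = 2
x_9 = 2.5250, f(x_9) = 0.334383, coefficient = 2
x_10 = 2.7500, f(x_10) = 0.145665, coefficient = 1

I ≈ (0.225000/2) × 13.379593 = 1.505204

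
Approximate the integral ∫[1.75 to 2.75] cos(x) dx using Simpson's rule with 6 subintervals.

f(x) = cos(x)
a = 1.75, b = 2.75, n = 6
h = (b - a)/n = 0.166667

Simpson's rule: (h/3)[f(x₀) + 4f(x₁) + 2f(x₂) + ... + f(xₙ)]

x_0 = 1.7500, f(x_0) = -0.178246, coefficient = 1
x_1 = 1.9167, f(x_1) = -0.339016, coefficient = 4
x_2 = 2.0833, f(x_2) = -0.490390, coefficient = 2
x_3 = 2.2500, f(x_3) = -0.628174, coefficient = 4
x_4 = 2.4167, f(x_4) = -0.748549, coefficient = 2
x_5 = 2.5833, f(x_5) = -0.848178, coefficient = 4
x_6 = 2.7500, f(x_6) = -0.924302, coefficient = 1

I ≈ (0.166667/3) × -10.841896 = -0.602328
Exact value: -0.602325
Error: 0.000003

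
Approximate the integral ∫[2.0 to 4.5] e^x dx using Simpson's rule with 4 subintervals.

f(x) = e^x
a = 2.0, b = 4.5, n = 4
h = (b - a)/n = 0.625000

Simpson's rule: (h/3)[f(x₀) + 4f(x₁) + 2f(x₂) + ... + f(xₙ)]

x_0 = 2.0000, f(x_0) = 7.389056, coefficient = 1
x_1 = 2.6250, f(x_1) = 13.804574, coefficient = 4
x_2 = 3.2500, f(x_2) = 25.790340, coefficient = 2
x_3 = 3.8750, f(x_3) = 48.182698, coefficient = 4
x_4 = 4.5000, f(x_4) = 90.017131, coefficient = 1

I ≈ (0.625000/3) × 396.935957 = 82.694991
Exact value: 82.628075
Error: 0.066916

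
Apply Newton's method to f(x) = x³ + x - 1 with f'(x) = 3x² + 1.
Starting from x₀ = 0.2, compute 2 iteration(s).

f(x) = x³ + x - 1
f'(x) = 3x² + 1
x₀ = 0.2

Newton-Raphson formula: x_{n+1} = x_n - f(x_n)/f'(x_n)

Iteration 1:
  f(0.200000) = -0.792000
  f'(0.200000) = 1.120000
  x_1 = 0.200000 - (-0.792000)/1.120000 = 0.907143
Iteration 2:
  f(0.907143) = 0.653638
  f'(0.907143) = 3.468724
  x_2 = 0.907143 - 0.653638/3.468724 = 0.718705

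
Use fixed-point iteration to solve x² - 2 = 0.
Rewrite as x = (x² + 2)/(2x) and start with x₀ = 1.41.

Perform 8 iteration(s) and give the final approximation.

Equation: x² - 2 = 0
Fixed-point form: x = (x² + 2)/(2x)
x₀ = 1.41

x_1 = g(1.410000) = 1.414220
x_2 = g(1.414220) = 1.414214
x_3 = g(1.414214) = 1.414214
x_4 = g(1.414214) = 1.414214
x_5 = g(1.414214) = 1.414214
x_6 = g(1.414214) = 1.414214
x_7 = g(1.414214) = 1.414214
x_8 = g(1.414214) = 1.414214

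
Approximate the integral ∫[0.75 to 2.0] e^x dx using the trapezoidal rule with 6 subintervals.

f(x) = e^x
a = 0.75, b = 2.0, n = 6
h = (b - a)/n = 0.208333

Trapezoidal rule: (h/2)[f(x₀) + 2f(x₁) + 2f(x₂) + ... + f(xₙ)]

x_0 = 0.7500, f(x_0) = 2.117000, coefficient = 1
x_1 = 0.9583, f(x_1) = 2.607347, coefficient = 2
x_2 = 1.1667, f(x_2) = 3.211271, coefficient = 2
x_3 = 1.3750, f(x_3) = 3.955077, coefficient = 2
x_4 = 1.5833, f(x_4) = 4.871166, coefficient = 2
x_5 = 1.7917, f(x_5) = 5.999443, coefficient = 2
x_6 = 2.0000, f(x_6) = 7.389056, coefficient = 1

I ≈ (0.208333/2) × 50.794664 = 5.291111
Exact value: 5.272056
Error: 0.019055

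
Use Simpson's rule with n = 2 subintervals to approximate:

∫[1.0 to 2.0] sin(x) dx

f(x) = sin(x)
a = 1.0, b = 2.0, n = 2
h = (b - a)/n = 0.500000

Simpson's rule: (h/3)[f(x₀) + 4f(x₁) + 2f(x₂) + ... + f(xₙ)]

x_0 = 1.0000, f(x_0) = 0.841471, coefficient = 1
x_1 = 1.5000, f(x_1) = 0.997495, coefficient = 4
x_2 = 2.0000, f(x_2) = 0.909297, coefficient = 1

I ≈ (0.500000/3) × 5.740748 = 0.956791
Exact value: 0.956449
Error: 0.000342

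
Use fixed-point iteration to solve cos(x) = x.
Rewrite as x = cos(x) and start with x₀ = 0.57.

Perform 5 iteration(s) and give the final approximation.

Equation: cos(x) = x
Fixed-point form: x = cos(x)
x₀ = 0.57

x_1 = g(0.570000) = 0.841901
x_2 = g(0.841901) = 0.666046
x_3 = g(0.666046) = 0.786271
x_4 = g(0.786271) = 0.706489
x_5 = g(0.706489) = 0.760646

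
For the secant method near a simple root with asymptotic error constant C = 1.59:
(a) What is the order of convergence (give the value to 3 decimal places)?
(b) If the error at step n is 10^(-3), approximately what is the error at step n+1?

(a) Secant method has superlinear convergence with order φ = (1+√5)/2 ≈ 1.618.
    This means |e_{n+1}| ≈ C|e_n|^1.618.

(b) With |e_n| = 10^(-3) and C = 1.59:
    |e_{n+1}| ≈ 1.59 × (10^(-3))^1.618 = 1.59 × 10^(-4.85)

(a) ≈ 1.618 (golden ratio); (b) |e_{n+1}| ≈ 2.225e-05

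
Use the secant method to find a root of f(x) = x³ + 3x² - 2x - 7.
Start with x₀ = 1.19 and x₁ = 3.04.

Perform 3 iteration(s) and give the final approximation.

f(x) = x³ + 3x² - 2x - 7
x₀ = 1.19, x₁ = 3.04

Secant formula: x_{n+1} = x_n - f(x_n)(x_n - x_{n-1})/(f(x_n) - f(x_{n-1}))

Iteration 1:
  f(1.190000) = -3.446541
  f(3.040000) = 42.739264
  x_2 = 3.040000 - 42.739264×(3.040000 - 1.190000)/(42.739264 - (-3.446541))
       = 1.328053
Iteration 2:
  f(3.040000) = 42.739264
  f(1.328053) = -2.022609
  x_3 = 1.328053 - (-2.022609)×(1.328053 - 3.040000)/(-2.022609 - 42.739264)
       = 1.405409
Iteration 3:
  f(1.328053) = -2.022609
  f(1.405409) = -1.109364
  x_4 = 1.405409 - (-1.109364)×(1.405409 - 1.328053)/(-1.109364 - (-2.022609))
       = 1.499377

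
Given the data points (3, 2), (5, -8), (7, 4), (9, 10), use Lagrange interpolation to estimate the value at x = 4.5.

Lagrange interpolation formula:
P(x) = Σ yᵢ × Lᵢ(x)
where Lᵢ(x) = Π_{j≠i} (x - xⱼ)/(xᵢ - xⱼ)

L_0(4.5) = (4.5 - 5)/(3 - 5) × (4.5 - 7)/(3 - 7) × (4.5 - 9)/(3 - 9) = 0.117188
L_1(4.5) = (4.5 - 3)/(5 - 3) × (4.5 - 7)/(5 - 7) × (4.5 - 9)/(5 - 9) = 1.054688
L_2(4.5) = (4.5 - 3)/(7 - 3) × (4.5 - 5)/(7 - 5) × (4.5 - 9)/(7 - 9) = -0.210938
L_3(4.5) = (4.5 - 3)/(9 - 3) × (4.5 - 5)/(9 - 5) × (4.5 - 7)/(9 - 7) = 0.039062

P(4.5) = 2×L_0(4.5) + (-8)×L_1(4.5) + 4×L_2(4.5) + 10×L_3(4.5)
P(4.5) = -8.656250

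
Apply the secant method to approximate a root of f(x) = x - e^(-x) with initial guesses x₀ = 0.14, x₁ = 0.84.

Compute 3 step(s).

f(x) = x - e^(-x)
x₀ = 0.14, x₁ = 0.84

Secant formula: x_{n+1} = x_n - f(x_n)(x_n - x_{n-1})/(f(x_n) - f(x_{n-1}))

Iteration 1:
  f(0.140000) = -0.729358
  f(0.840000) = 0.408289
  x_2 = 0.840000 - 0.408289×(0.840000 - 0.140000)/(0.408289 - (-0.729358))
       = 0.588778
Iteration 2:
  f(0.840000) = 0.408289
  f(0.588778) = 0.033772
  x_3 = 0.588778 - 0.033772×(0.588778 - 0.840000)/(0.033772 - 0.408289)
       = 0.566123
Iteration 3:
  f(0.588778) = 0.033772
  f(0.566123) = -0.001598
  x_4 = 0.566123 - (-0.001598)×(0.566123 - 0.588778)/(-0.001598 - 0.033772)
       = 0.567147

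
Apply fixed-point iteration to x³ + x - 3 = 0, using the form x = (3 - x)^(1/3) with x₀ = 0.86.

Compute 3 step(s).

Equation: x³ + x - 3 = 0
Fixed-point form: x = (3 - x)^(1/3)
x₀ = 0.86

x_1 = g(0.860000) = 1.288659
x_2 = g(1.288659) = 1.196131
x_3 = g(1.196131) = 1.217311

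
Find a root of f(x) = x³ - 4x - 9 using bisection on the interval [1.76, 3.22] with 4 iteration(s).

f(x) = x³ - 4x - 9
Initial interval: [1.76, 3.22]

Iteration 1:
  c_1 = (1.760000 + 3.220000)/2 = 2.490000
  f(c_1) = f(2.490000) = -3.521751
  f(a) × f(c) ≥ 0, new interval: [2.490000, 3.220000]
Iteration 2:
  c_2 = (2.490000 + 3.220000)/2 = 2.855000
  f(c_2) = f(2.855000) = 2.851176
  f(a) × f(c) < 0, new interval: [2.490000, 2.855000]
Iteration 3:
  c_3 = (2.490000 + 2.855000)/2 = 2.672500
  f(c_3) = f(2.672500) = -0.602320
  f(a) × f(c) ≥ 0, new interval: [2.672500, 2.855000]
Iteration 4:
  c_4 = (2.672500 + 2.855000)/2 = 2.763750
  f(c_4) = f(2.763750) = 1.055390
  f(a) × f(c) < 0, new interval: [2.672500, 2.763750]

After 4 iteration(s), the approximation is c_4 = 2.763750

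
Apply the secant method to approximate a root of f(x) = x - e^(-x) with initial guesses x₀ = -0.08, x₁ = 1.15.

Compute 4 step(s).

f(x) = x - e^(-x)
x₀ = -0.08, x₁ = 1.15

Secant formula: x_{n+1} = x_n - f(x_n)(x_n - x_{n-1})/(f(x_n) - f(x_{n-1}))

Iteration 1:
  f(-0.080000) = -1.163287
  f(1.150000) = 0.833363
  x_2 = 1.150000 - 0.833363×(1.150000 - (-0.080000))/(0.833363 - (-1.163287))
       = 0.636622
Iteration 2:
  f(1.150000) = 0.833363
  f(0.636622) = 0.107545
  x_3 = 0.636622 - 0.107545×(0.636622 - 1.150000)/(0.107545 - 0.833363)
       = 0.560554
Iteration 3:
  f(0.636622) = 0.107545
  f(0.560554) = -0.010338
  x_4 = 0.560554 - (-0.010338)×(0.560554 - 0.636622)/(-0.010338 - 0.107545)
       = 0.567225
Iteration 4:
  f(0.560554) = -0.010338
  f(0.567225) = 0.000129
  x_5 = 0.567225 - 0.000129×(0.567225 - 0.560554)/(0.000129 - (-0.010338))
       = 0.567143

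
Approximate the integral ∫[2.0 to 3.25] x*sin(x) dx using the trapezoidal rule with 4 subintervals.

f(x) = x*sin(x)
a = 2.0, b = 3.25, n = 4
h = (b - a)/n = 0.312500

Trapezoidal rule: (h/2)[f(x₀) + 2f(x₁) + 2f(x₂) + ... + f(xₙ)]

x_0 = 2.0000, f(x_0) = 1.818595, coefficient = 1
x_1 = 2.3125, f(x_1) = 1.705050, coefficient = 2
x_2 = 2.6250, f(x_2) = 1.296541, coefficient = 2
x_3 = 2.9375, f(x_3) = 0.595369, coefficient = 2
x_4 = 3.2500, f(x_4) = -0.351634, coefficient = 1

I ≈ (0.312500/2) × 8.660879 = 1.353262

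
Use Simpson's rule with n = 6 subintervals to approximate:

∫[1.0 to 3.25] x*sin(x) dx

f(x) = x*sin(x)
a = 1.0, b = 3.25, n = 6
h = (b - a)/n = 0.375000

Simpson's rule: (h/3)[f(x₀) + 4f(x₁) + 2f(x₂) + ... + f(xₙ)]

x_0 = 1.0000, f(x_0) = 0.841471, coefficient = 1
x_1 = 1.3750, f(x_1) = 1.348728, coefficient = 4
x_2 = 1.7500, f(x_2) = 1.721975, coefficient = 2
x_3 = 2.1250, f(x_3) = 1.806930, coefficient = 4
x_4 = 2.5000, f(x_4) = 1.496180, coefficient = 2
x_5 = 2.8750, f(x_5) = 0.757407, coefficient = 4
x_6 = 3.2500, f(x_6) = -0.351634, coefficient = 1

I ≈ (0.375000/3) × 22.578407 = 2.822301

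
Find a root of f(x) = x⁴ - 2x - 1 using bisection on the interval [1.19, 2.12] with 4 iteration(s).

f(x) = x⁴ - 2x - 1
Initial interval: [1.19, 2.12]

Iteration 1:
  c_1 = (1.190000 + 2.120000)/2 = 1.655000
  f(c_1) = f(1.655000) = 3.192258
  f(a) × f(c) < 0, new interval: [1.190000, 1.655000]
Iteration 2:
  c_2 = (1.190000 + 1.655000)/2 = 1.422500
  f(c_2) = f(1.422500) = 0.249578
  f(a) × f(c) < 0, new interval: [1.190000, 1.422500]
Iteration 3:
  c_3 = (1.190000 + 1.422500)/2 = 1.306250
  f(c_3) = f(1.306250) = -0.701078
  f(a) × f(c) ≥ 0, new interval: [1.306250, 1.422500]
Iteration 4:
  c_4 = (1.306250 + 1.422500)/2 = 1.364375
  f(c_4) = f(1.364375) = -0.263496
  f(a) × f(c) ≥ 0, new interval: [1.364375, 1.422500]

After 4 iteration(s), the approximation is c_4 = 1.364375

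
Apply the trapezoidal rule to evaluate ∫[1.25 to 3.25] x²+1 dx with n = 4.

f(x) = x²+1
a = 1.25, b = 3.25, n = 4
h = (b - a)/n = 0.500000

Trapezoidal rule: (h/2)[f(x₀) + 2f(x₁) + 2f(x₂) + ... + f(xₙ)]

x_0 = 1.2500, f(x_0) = 2.562500, coefficient = 1
x_1 = 1.7500, f(x_1) = 4.062500, coefficient = 2
x_2 = 2.2500, f(x_2) = 6.062500, coefficient = 2
x_3 = 2.7500, f(x_3) = 8.562500, coefficient = 2
x_4 = 3.2500, f(x_4) = 11.562500, coefficient = 1

I ≈ (0.500000/2) × 51.500000 = 12.875000
Exact value: 12.791667
Error: 0.083333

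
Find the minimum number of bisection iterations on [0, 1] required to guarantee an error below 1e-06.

We need (b-a)/2^n ≤ 1e-06
(1 - 0)/2^n ≤ 1e-06
1/2^n ≤ 1e-06
2^n ≥ 1000000
n ≥ log₂(1000000) = 19.93
n ≥ 20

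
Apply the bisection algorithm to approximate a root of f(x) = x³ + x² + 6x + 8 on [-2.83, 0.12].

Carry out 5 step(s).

f(x) = x³ + x² + 6x + 8
Initial interval: [-2.83, 0.12]

Iteration 1:
  c_1 = (-2.830000 + 0.120000)/2 = -1.355000
  f(c_1) = f(-1.355000) = -0.781789
  f(a) × f(c) ≥ 0, new interval: [-1.355000, 0.120000]
Iteration 2:
  c_2 = (-1.355000 + 0.120000)/2 = -0.617500
  f(c_2) = f(-0.617500) = 4.440850
  f(a) × f(c) < 0, new interval: [-1.355000, -0.617500]
Iteration 3:
  c_3 = (-1.355000 + (-0.617500))/2 = -0.986250
  f(c_3) = f(-0.986250) = 2.095874
  f(a) × f(c) < 0, new interval: [-1.355000, -0.986250]
Iteration 4:
  c_4 = (-1.355000 + (-0.986250))/2 = -1.170625
  f(c_4) = f(-1.170625) = 0.742432
  f(a) × f(c) < 0, new interval: [-1.355000, -1.170625]
Iteration 5:
  c_5 = (-1.355000 + (-1.170625))/2 = -1.262812
  f(c_5) = f(-1.262812) = 0.004019
  f(a) × f(c) < 0, new interval: [-1.355000, -1.262812]

After 5 iteration(s), the approximation is c_5 = -1.262812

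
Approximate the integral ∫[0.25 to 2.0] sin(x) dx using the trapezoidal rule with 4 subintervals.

f(x) = sin(x)
a = 0.25, b = 2.0, n = 4
h = (b - a)/n = 0.437500

Trapezoidal rule: (h/2)[f(x₀) + 2f(x₁) + 2f(x₂) + ... + f(xₙ)]

x_0 = 0.2500, f(x_0) = 0.247404, coefficient = 1
x_1 = 0.6875, f(x_1) = 0.634607, coefficient = 2
x_2 = 1.1250, f(x_2) = 0.902268, coefficient = 2
x_3 = 1.5625, f(x_3) = 0.999966, coefficient = 2
x_4 = 2.0000, f(x_4) = 0.909297, coefficient = 1

I ≈ (0.437500/2) × 6.230382 = 1.362896
Exact value: 1.385059
Error: 0.022163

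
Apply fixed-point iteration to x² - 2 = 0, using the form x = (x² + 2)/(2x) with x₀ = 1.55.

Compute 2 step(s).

Equation: x² - 2 = 0
Fixed-point form: x = (x² + 2)/(2x)
x₀ = 1.55

x_1 = g(1.550000) = 1.420161
x_2 = g(1.420161) = 1.414226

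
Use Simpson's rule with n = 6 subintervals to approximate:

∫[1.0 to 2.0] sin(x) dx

f(x) = sin(x)
a = 1.0, b = 2.0, n = 6
h = (b - a)/n = 0.166667

Simpson's rule: (h/3)[f(x₀) + 4f(x₁) + 2f(x₂) + ... + f(xₙ)]

x_0 = 1.0000, f(x_0) = 0.841471, coefficient = 1
x_1 = 1.1667, f(x_1) = 0.919445, coefficient = 4
x_2 = 1.3333, f(x_2) = 0.971938, coefficient = 2
x_3 = 1.5000, f(x_3) = 0.997495, coefficient = 4
x_4 = 1.6667, f(x_4) = 0.995408, coefficient = 2
x_5 = 1.8333, f(x_5) = 0.965735, coefficient = 4
x_6 = 2.0000, f(x_6) = 0.909297, coefficient = 1

I ≈ (0.166667/3) × 17.216159 = 0.956453
Exact value: 0.956449
Error: 0.000004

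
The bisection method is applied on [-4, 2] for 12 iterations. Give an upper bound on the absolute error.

Bisection error bound: |error| ≤ (b-a)/2^n
|error| ≤ (2 - (-4))/2^12 = 6/2^12
|error| ≤ 0.0014648438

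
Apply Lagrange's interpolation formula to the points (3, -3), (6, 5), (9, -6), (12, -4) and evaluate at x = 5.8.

Lagrange interpolation formula:
P(x) = Σ yᵢ × Lᵢ(x)
where Lᵢ(x) = Π_{j≠i} (x - xⱼ)/(xᵢ - xⱼ)

L_0(5.8) = (5.8 - 6)/(3 - 6) × (5.8 - 9)/(3 - 9) × (5.8 - 12)/(3 - 12) = 0.024494
L_1(5.8) = (5.8 - 3)/(6 - 3) × (5.8 - 9)/(6 - 9) × (5.8 - 12)/(6 - 12) = 1.028741
L_2(5.8) = (5.8 - 3)/(9 - 3) × (5.8 - 6)/(9 - 6) × (5.8 - 12)/(9 - 12) = -0.064296
L_3(5.8) = (5.8 - 3)/(12 - 3) × (5.8 - 6)/(12 - 6) × (5.8 - 9)/(12 - 9) = 0.011062

P(5.8) = (-3)×L_0(5.8) + 5×L_1(5.8) + (-6)×L_2(5.8) + (-4)×L_3(5.8)
P(5.8) = 5.411753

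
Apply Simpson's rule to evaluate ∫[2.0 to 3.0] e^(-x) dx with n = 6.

f(x) = e^(-x)
a = 2.0, b = 3.0, n = 6
h = (b - a)/n = 0.166667

Simpson's rule: (h/3)[f(x₀) + 4f(x₁) + 2f(x₂) + ... + f(xₙ)]

x_0 = 2.0000, f(x_0) = 0.135335, coefficient = 1
x_1 = 2.1667, f(x_1) = 0.114559, coefficient = 4
x_2 = 2.3333, f(x_2) = 0.096972, coefficient = 2
x_3 = 2.5000, f(x_3) = 0.082085, coefficient = 4
x_4 = 2.6667, f(x_4) = 0.069483, coefficient = 2
x_5 = 2.8333, f(x_5) = 0.058816, coefficient = 4
x_6 = 3.0000, f(x_6) = 0.049787, coefficient = 1

I ≈ (0.166667/3) × 1.539874 = 0.085549
Exact value: 0.085548
Error: 0.000000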